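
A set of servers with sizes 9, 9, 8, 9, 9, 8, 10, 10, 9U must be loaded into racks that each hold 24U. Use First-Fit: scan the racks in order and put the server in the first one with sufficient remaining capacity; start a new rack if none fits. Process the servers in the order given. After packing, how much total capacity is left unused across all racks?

39

9U → rack 1 (remaining 15U)
9U → rack 1 (remaining 6U)
8U → rack 2 (remaining 16U)
9U → rack 2 (remaining 7U)
9U → rack 3 (remaining 15U)
8U → rack 3 (remaining 7U)
10U → rack 4 (remaining 14U)
10U → rack 4 (remaining 4U)
9U → rack 5 (remaining 15U)
5 racks × 24U = 120U; used 81U; unused 39U.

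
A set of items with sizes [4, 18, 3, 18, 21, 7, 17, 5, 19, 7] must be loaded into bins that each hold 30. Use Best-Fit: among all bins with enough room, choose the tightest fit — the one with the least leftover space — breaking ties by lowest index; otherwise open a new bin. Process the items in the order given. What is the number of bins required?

5 bins

bin 1: place 4, 26 left
bin 1: place 18, 8 left
bin 1: place 3, 5 left
bin 2: place 18, 12 left
bin 3: place 21, 9 left
bin 3: place 7, 2 left
bin 4: place 17, 13 left
bin 1: place 5, 0 left
bin 5: place 19, 11 left
bin 5: place 7, 4 left
Final bins: [4,18,3,5] [18] [21,7] [17] [19,7].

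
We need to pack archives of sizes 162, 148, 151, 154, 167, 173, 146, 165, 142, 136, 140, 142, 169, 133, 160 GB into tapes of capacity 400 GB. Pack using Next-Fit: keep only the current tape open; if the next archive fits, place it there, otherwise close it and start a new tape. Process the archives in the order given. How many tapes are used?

8 tapes

Put 162 GB in tape 1; 238 GB remain.
Put 148 GB in tape 1; 90 GB remain.
Put 151 GB in tape 2; 249 GB remain.
Put 154 GB in tape 2; 95 GB remain.
Put 167 GB in tape 3; 233 GB remain.
Put 173 GB in tape 3; 60 GB remain.
Put 146 GB in tape 4; 254 GB remain.
Put 165 GB in tape 4; 89 GB remain.
Put 142 GB in tape 5; 258 GB remain.
Put 136 GB in tape 5; 122 GB remain.
Put 140 GB in tape 6; 260 GB remain.
Put 142 GB in tape 6; 118 GB remain.
Put 169 GB in tape 7; 231 GB remain.
Put 133 GB in tape 7; 98 GB remain.
Put 160 GB in tape 8; 240 GB remain.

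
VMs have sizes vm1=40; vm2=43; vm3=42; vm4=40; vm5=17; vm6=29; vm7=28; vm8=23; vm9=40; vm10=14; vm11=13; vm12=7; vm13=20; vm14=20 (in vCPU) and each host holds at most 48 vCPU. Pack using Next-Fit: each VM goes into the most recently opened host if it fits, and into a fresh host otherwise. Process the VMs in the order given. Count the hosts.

vm1 (40 vCPU) → host 1 (remaining 8 vCPU)
vm2 (43 vCPU) → host 2 (remaining 5 vCPU)
vm3 (42 vCPU) → host 3 (remaining 6 vCPU)
vm4 (40 vCPU) → host 4 (remaining 8 vCPU)
vm5 (17 vCPU) → host 5 (remaining 31 vCPU)
vm6 (29 vCPU) → host 5 (remaining 2 vCPU)
vm7 (28 vCPU) → host 6 (remaining 20 vCPU)
vm8 (23 vCPU) → host 7 (remaining 25 vCPU)
vm9 (40 vCPU) → host 8 (remaining 8 vCPU)
vm10 (14 vCPU) → host 9 (remaining 34 vCPU)
vm11 (13 vCPU) → host 9 (remaining 21 vCPU)
vm12 (7 vCPU) → host 9 (remaining 14 vCPU)
vm13 (20 vCPU) → host 10 (remaining 28 vCPU)
vm14 (20 vCPU) → host 10 (remaining 8 vCPU)
Final hosts: [40] [43] [42] [40] [17,29] [28] [23] [40] [14,13,7] [20,20].

10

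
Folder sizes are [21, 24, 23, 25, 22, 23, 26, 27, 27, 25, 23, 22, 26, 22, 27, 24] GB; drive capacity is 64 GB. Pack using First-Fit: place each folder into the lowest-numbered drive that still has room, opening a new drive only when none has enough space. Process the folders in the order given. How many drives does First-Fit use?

Put 21 GB in drive 1; 43 GB remain.
Put 24 GB in drive 1; 19 GB remain.
Put 23 GB in drive 2; 41 GB remain.
Put 25 GB in drive 2; 16 GB remain.
Put 22 GB in drive 3; 42 GB remain.
Put 23 GB in drive 3; 19 GB remain.
Put 26 GB in drive 4; 38 GB remain.
Put 27 GB in drive 4; 11 GB remain.
Put 27 GB in drive 5; 37 GB remain.
Put 25 GB in drive 5; 12 GB remain.
Put 23 GB in drive 6; 41 GB remain.
Put 22 GB in drive 6; 19 GB remain.
Put 26 GB in drive 7; 38 GB remain.
Put 22 GB in drive 7; 16 GB remain.
Put 27 GB in drive 8; 37 GB remain.
Put 24 GB in drive 8; 13 GB remain.
Final drives: [21,24] [23,25] [22,23] [26,27] [27,25] [23,22] [26,22] [27,24].

8 drives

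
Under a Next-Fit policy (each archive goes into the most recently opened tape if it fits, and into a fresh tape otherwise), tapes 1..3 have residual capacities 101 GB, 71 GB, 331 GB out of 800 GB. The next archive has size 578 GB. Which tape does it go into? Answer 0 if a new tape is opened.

Next-Fit only looks at tape 3, which has 331 GB free.
578 GB does not fit, so a new tape is opened.

0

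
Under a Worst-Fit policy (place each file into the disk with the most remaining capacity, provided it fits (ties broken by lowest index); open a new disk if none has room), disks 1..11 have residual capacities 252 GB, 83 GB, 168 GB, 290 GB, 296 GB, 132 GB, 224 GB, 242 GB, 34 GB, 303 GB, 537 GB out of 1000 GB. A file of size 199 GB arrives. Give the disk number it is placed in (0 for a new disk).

Disks with room: disk 1 (252 GB), disk 4 (290 GB), disk 5 (296 GB), disk 7 (224 GB), disk 8 (242 GB), disk 10 (303 GB), disk 11 (537 GB).
Most room is disk 11 with 537 GB free.

11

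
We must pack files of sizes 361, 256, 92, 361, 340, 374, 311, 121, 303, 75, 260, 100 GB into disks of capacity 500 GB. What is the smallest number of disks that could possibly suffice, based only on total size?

6 disks

Total size = 361 + 256 + 92 + 361 + 340 + 374 + 311 + 121 + 303 + 75 + 260 + 100 = 2954 GB.
⌈2954 / 500⌉ = 6.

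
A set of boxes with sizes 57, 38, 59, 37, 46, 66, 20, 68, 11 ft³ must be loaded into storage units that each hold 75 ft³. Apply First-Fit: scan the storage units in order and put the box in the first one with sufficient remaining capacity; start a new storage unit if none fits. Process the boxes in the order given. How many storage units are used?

6

57 ft³ → storage unit 1 (remaining 18 ft³)
38 ft³ → storage unit 2 (remaining 37 ft³)
59 ft³ → storage unit 3 (remaining 16 ft³)
37 ft³ → storage unit 2 (remaining 0 ft³)
46 ft³ → storage unit 4 (remaining 29 ft³)
66 ft³ → storage unit 5 (remaining 9 ft³)
20 ft³ → storage unit 4 (remaining 9 ft³)
68 ft³ → storage unit 6 (remaining 7 ft³)
11 ft³ → storage unit 1 (remaining 7 ft³)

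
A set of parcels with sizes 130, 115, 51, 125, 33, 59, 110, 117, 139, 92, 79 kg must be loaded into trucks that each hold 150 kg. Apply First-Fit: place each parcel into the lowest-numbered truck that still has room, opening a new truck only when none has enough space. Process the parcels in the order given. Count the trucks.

Put 130 kg in truck 1; 20 kg remain.
Put 115 kg in truck 2; 35 kg remain.
Put 51 kg in truck 3; 99 kg remain.
Put 125 kg in truck 4; 25 kg remain.
Put 33 kg in truck 2; 2 kg remain.
Put 59 kg in truck 3; 40 kg remain.
Put 110 kg in truck 5; 40 kg remain.
Put 117 kg in truck 6; 33 kg remain.
Put 139 kg in truck 7; 11 kg remain.
Put 92 kg in truck 8; 58 kg remain.
Put 79 kg in truck 9; 71 kg remain.
Final trucks: [130] [115,33] [51,59] [125] [110] [117] [139] [92] [79].

9 trucks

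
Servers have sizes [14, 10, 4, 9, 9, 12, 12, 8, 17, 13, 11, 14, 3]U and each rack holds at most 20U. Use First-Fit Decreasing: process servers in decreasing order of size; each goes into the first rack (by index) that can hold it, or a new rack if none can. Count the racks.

Sorted descending: 17, 14, 14, 13, 12, 12, 11, 10, 9, 9, 8, 4, 3.
rack 1: place 17U, 3U left
rack 2: place 14U, 6U left
rack 3: place 14U, 6U left
rack 4: place 13U, 7U left
rack 5: place 12U, 8U left
rack 6: place 12U, 8U left
rack 7: place 11U, 9U left
rack 8: place 10U, 10U left
rack 7: place 9U, 0U left
rack 8: place 9U, 1U left
rack 5: place 8U, 0U left
rack 2: place 4U, 2U left
rack 1: place 3U, 0U left

8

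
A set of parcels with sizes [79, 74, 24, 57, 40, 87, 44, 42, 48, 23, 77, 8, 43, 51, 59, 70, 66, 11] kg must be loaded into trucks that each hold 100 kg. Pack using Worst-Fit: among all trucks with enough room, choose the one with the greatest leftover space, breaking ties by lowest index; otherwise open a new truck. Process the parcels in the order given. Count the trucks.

11

truck 1: place 79 kg, 21 kg left
truck 2: place 74 kg, 26 kg left
truck 2: place 24 kg, 2 kg left
truck 3: place 57 kg, 43 kg left
truck 3: place 40 kg, 3 kg left
truck 4: place 87 kg, 13 kg left
truck 5: place 44 kg, 56 kg left
truck 5: place 42 kg, 14 kg left
truck 6: place 48 kg, 52 kg left
truck 6: place 23 kg, 29 kg left
truck 7: place 77 kg, 23 kg left
truck 6: place 8 kg, 21 kg left
truck 8: place 43 kg, 57 kg left
truck 8: place 51 kg, 6 kg left
truck 9: place 59 kg, 41 kg left
truck 10: place 70 kg, 30 kg left
truck 11: place 66 kg, 34 kg left
truck 9: place 11 kg, 30 kg left
Final trucks: [79] [74,24] [57,40] [87] [44,42] [48,23,8] [77] [43,51] [59,11] [70] [66].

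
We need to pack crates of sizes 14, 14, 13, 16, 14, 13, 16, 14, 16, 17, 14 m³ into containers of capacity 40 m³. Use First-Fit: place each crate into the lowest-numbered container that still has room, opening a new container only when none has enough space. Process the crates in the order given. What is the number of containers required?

Put 14 m³ in container 1; 26 m³ remain.
Put 14 m³ in container 1; 12 m³ remain.
Put 13 m³ in container 2; 27 m³ remain.
Put 16 m³ in container 2; 11 m³ remain.
Put 14 m³ in container 3; 26 m³ remain.
Put 13 m³ in container 3; 13 m³ remain.
Put 16 m³ in container 4; 24 m³ remain.
Put 14 m³ in container 4; 10 m³ remain.
Put 16 m³ in container 5; 24 m³ remain.
Put 17 m³ in container 5; 7 m³ remain.
Put 14 m³ in container 6; 26 m³ remain.

6 containers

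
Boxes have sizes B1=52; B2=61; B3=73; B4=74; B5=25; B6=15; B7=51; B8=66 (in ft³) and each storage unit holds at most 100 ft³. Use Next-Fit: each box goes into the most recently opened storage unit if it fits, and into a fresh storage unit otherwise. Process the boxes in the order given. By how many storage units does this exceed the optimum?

Next-Fit: [52] [61] [73] [74,25] [15,51] [66] → 6 storage units.
6 boxes exceed 50 ft³ (half the capacity), and no two of those can share a storage unit, so at least 6 storage units are needed.
So 6 is already optimal.

0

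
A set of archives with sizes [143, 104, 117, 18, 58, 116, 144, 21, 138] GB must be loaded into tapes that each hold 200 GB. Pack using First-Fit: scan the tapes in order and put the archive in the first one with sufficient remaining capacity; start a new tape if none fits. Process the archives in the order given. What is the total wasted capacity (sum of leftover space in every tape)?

341

143 GB → tape 1 (remaining 57 GB)
104 GB → tape 2 (remaining 96 GB)
117 GB → tape 3 (remaining 83 GB)
18 GB → tape 1 (remaining 39 GB)
58 GB → tape 2 (remaining 38 GB)
116 GB → tape 4 (remaining 84 GB)
144 GB → tape 5 (remaining 56 GB)
21 GB → tape 1 (remaining 18 GB)
138 GB → tape 6 (remaining 62 GB)
6 tapes × 200 GB = 1200 GB; used 859 GB; unused 341 GB.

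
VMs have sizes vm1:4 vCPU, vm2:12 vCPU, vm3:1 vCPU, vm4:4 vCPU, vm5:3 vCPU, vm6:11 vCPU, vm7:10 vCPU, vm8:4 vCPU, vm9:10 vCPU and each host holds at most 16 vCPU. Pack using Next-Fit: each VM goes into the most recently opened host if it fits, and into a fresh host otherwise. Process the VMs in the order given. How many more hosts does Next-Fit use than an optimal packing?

1

Next-Fit: [4,12] [1,4,3] [11] [10,4] [10] → 5 hosts.
Total size 59 vCPU; any packing needs at least ⌈59/16⌉ = 4 hosts.
An optimal packing achieves that bound: [12,4] [11,4,1] [10,4] [10,3] → 4 hosts.
Excess: 5 − 4 = 1.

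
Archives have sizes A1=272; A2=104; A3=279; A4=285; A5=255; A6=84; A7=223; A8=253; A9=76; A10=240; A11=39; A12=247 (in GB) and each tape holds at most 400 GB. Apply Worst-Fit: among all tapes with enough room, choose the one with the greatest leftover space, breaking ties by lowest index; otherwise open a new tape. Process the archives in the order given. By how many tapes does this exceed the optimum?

0

Worst-Fit: [272,104] [279] [285] [255,84] [223,76] [253] [240,39] [247] → 8 tapes.
8 archives exceed 200 GB (half the capacity), and no two of those can share a tape, so at least 8 tapes are needed.
So 8 is already optimal.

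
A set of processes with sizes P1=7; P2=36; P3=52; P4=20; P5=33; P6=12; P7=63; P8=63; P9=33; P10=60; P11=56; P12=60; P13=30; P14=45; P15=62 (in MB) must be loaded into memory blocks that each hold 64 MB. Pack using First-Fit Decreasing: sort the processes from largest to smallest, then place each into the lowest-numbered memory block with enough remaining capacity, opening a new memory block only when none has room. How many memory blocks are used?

Sorted descending: 63, 63, 62, 60, 60, 56, 52, 45, 36, 33, 33, 30, 20, 12, 7.
Put 63 MB in memory block 1; 1 MB remain.
Put 63 MB in memory block 2; 1 MB remain.
Put 62 MB in memory block 3; 2 MB remain.
Put 60 MB in memory block 4; 4 MB remain.
Put 60 MB in memory block 5; 4 MB remain.
Put 56 MB in memory block 6; 8 MB remain.
Put 52 MB in memory block 7; 12 MB remain.
Put 45 MB in memory block 8; 19 MB remain.
Put 36 MB in memory block 9; 28 MB remain.
Put 33 MB in memory block 10; 31 MB remain.
Put 33 MB in memory block 11; 31 MB remain.
Put 30 MB in memory block 10; 1 MB remain.
Put 20 MB in memory block 9; 8 MB remain.
Put 12 MB in memory block 7; 0 MB remain.
Put 7 MB in memory block 6; 1 MB remain.
Final memory blocks: [63] [63] [62] [60] [60] [56,7] [52,12] [45] [36,20] [33,30] [33].

11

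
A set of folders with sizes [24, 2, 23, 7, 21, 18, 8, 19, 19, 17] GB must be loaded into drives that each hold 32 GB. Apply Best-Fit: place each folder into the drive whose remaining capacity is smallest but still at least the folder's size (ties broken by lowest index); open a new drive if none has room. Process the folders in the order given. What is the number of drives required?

7 drives

24 GB → drive 1 (remaining 8 GB)
2 GB → drive 1 (remaining 6 GB)
23 GB → drive 2 (remaining 9 GB)
7 GB → drive 2 (remaining 2 GB)
21 GB → drive 3 (remaining 11 GB)
18 GB → drive 4 (remaining 14 GB)
8 GB → drive 3 (remaining 3 GB)
19 GB → drive 5 (remaining 13 GB)
19 GB → drive 6 (remaining 13 GB)
17 GB → drive 7 (remaining 15 GB)
Final drives: [24,2] [23,7] [21,8] [18] [19] [19] [17].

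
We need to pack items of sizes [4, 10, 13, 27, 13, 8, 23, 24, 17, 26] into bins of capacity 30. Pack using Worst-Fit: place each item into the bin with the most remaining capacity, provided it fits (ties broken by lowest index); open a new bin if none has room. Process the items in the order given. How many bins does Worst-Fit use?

7 bins

bin 1: place 4, 26 left
bin 1: place 10, 16 left
bin 1: place 13, 3 left
bin 2: place 27, 3 left
bin 3: place 13, 17 left
bin 3: place 8, 9 left
bin 4: place 23, 7 left
bin 5: place 24, 6 left
bin 6: place 17, 13 left
bin 7: place 26, 4 left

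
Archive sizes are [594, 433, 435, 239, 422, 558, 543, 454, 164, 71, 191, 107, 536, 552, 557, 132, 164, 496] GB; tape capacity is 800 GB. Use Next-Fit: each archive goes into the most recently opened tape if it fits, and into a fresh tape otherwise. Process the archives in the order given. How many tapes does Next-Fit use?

12 tapes

594 GB → tape 1 (remaining 206 GB)
433 GB → tape 2 (remaining 367 GB)
435 GB → tape 3 (remaining 365 GB)
239 GB → tape 3 (remaining 126 GB)
422 GB → tape 4 (remaining 378 GB)
558 GB → tape 5 (remaining 242 GB)
543 GB → tape 6 (remaining 257 GB)
454 GB → tape 7 (remaining 346 GB)
164 GB → tape 7 (remaining 182 GB)
71 GB → tape 7 (remaining 111 GB)
191 GB → tape 8 (remaining 609 GB)
107 GB → tape 8 (remaining 502 GB)
536 GB → tape 9 (remaining 264 GB)
552 GB → tape 10 (remaining 248 GB)
557 GB → tape 11 (remaining 243 GB)
132 GB → tape 11 (remaining 111 GB)
164 GB → tape 12 (remaining 636 GB)
496 GB → tape 12 (remaining 140 GB)
Final tapes: [594] [433] [435,239] [422] [558] [543] [454,164,71] [191,107] [536] [552] [557,132] [164,496].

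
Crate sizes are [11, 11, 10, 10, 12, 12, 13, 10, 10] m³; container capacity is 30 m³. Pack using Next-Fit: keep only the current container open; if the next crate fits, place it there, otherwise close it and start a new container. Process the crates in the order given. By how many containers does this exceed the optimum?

Next-Fit: [11,11] [10,10] [12,12] [13,10] [10] → 5 containers.
Total size 99 m³; any packing needs at least ⌈99/30⌉ = 4 containers.
An optimal packing achieves that bound: [13,12] [12,11] [11,10] [10,10,10] → 4 containers.
Excess: 5 − 4 = 1.

1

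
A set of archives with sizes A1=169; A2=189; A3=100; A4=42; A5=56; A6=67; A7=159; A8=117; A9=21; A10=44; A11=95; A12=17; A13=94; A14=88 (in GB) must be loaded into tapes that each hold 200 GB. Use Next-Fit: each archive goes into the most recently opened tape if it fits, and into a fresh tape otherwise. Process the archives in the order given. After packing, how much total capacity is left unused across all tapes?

tape 1: place A1 (169 GB), 31 GB left
tape 2: place A2 (189 GB), 11 GB left
tape 3: place A3 (100 GB), 100 GB left
tape 3: place A4 (42 GB), 58 GB left
tape 3: place A5 (56 GB), 2 GB left
tape 4: place A6 (67 GB), 133 GB left
tape 5: place A7 (159 GB), 41 GB left
tape 6: place A8 (117 GB), 83 GB left
tape 6: place A9 (21 GB), 62 GB left
tape 6: place A10 (44 GB), 18 GB left
tape 7: place A11 (95 GB), 105 GB left
tape 7: place A12 (17 GB), 88 GB left
tape 8: place A13 (94 GB), 106 GB left
tape 8: place A14 (88 GB), 18 GB left
8 tapes × 200 GB = 1600 GB; used 1258 GB; unused 342 GB.

342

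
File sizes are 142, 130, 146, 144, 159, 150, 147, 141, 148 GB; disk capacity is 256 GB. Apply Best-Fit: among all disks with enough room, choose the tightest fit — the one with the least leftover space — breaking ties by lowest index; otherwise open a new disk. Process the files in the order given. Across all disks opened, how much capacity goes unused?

997

Put 142 GB in disk 1; 114 GB remain.
Put 130 GB in disk 2; 126 GB remain.
Put 146 GB in disk 3; 110 GB remain.
Put 144 GB in disk 4; 112 GB remain.
Put 159 GB in disk 5; 97 GB remain.
Put 150 GB in disk 6; 106 GB remain.
Put 147 GB in disk 7; 109 GB remain.
Put 141 GB in disk 8; 115 GB remain.
Put 148 GB in disk 9; 108 GB remain.
9 disks × 256 GB = 2304 GB; used 1307 GB; unused 997 GB.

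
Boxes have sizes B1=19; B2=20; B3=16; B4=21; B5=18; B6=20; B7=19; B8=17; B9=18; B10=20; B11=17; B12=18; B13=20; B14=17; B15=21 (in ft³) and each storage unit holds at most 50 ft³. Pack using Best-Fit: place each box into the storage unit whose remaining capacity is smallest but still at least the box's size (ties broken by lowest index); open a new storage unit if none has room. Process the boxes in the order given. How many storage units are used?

8

storage unit 1: place B1 (19 ft³), 31 ft³ left
storage unit 1: place B2 (20 ft³), 11 ft³ left
storage unit 2: place B3 (16 ft³), 34 ft³ left
storage unit 2: place B4 (21 ft³), 13 ft³ left
storage unit 3: place B5 (18 ft³), 32 ft³ left
storage unit 3: place B6 (20 ft³), 12 ft³ left
storage unit 4: place B7 (19 ft³), 31 ft³ left
storage unit 4: place B8 (17 ft³), 14 ft³ left
storage unit 5: place B9 (18 ft³), 32 ft³ left
storage unit 5: place B10 (20 ft³), 12 ft³ left
storage unit 6: place B11 (17 ft³), 33 ft³ left
storage unit 6: place B12 (18 ft³), 15 ft³ left
storage unit 7: place B13 (20 ft³), 30 ft³ left
storage unit 7: place B14 (17 ft³), 13 ft³ left
storage unit 8: place B15 (21 ft³), 29 ft³ left
Final storage units: [19,20] [16,21] [18,20] [19,17] [18,20] [17,18] [20,17] [21].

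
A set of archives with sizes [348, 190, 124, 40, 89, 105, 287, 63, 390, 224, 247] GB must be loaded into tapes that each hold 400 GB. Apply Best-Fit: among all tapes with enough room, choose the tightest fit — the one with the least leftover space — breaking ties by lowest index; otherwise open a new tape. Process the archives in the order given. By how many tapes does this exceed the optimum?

1

Best-Fit: [348,40] [190,124,63] [89,105] [287] [390] [224] [247] → 7 tapes.
Total size 2107 GB; any packing needs at least ⌈2107/400⌉ = 6 tapes.
An optimal packing achieves that bound: [390] [348,40] [287,105] [247,124] [224,89,63] [190] → 6 tapes.
Excess: 7 − 6 = 1.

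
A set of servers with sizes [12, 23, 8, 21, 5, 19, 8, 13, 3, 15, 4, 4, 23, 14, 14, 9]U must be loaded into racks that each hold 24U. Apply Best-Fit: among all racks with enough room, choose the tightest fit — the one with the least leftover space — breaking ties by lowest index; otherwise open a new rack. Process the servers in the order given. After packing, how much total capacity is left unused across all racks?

12U → rack 1 (remaining 12U)
23U → rack 2 (remaining 1U)
8U → rack 1 (remaining 4U)
21U → rack 3 (remaining 3U)
5U → rack 4 (remaining 19U)
19U → rack 4 (remaining 0U)
8U → rack 5 (remaining 16U)
13U → rack 5 (remaining 3U)
3U → rack 3 (remaining 0U)
15U → rack 6 (remaining 9U)
4U → rack 1 (remaining 0U)
4U → rack 6 (remaining 5U)
23U → rack 7 (remaining 1U)
14U → rack 8 (remaining 10U)
14U → rack 9 (remaining 10U)
9U → rack 8 (remaining 1U)
9 racks × 24U = 216U; used 195U; unused 21U.

21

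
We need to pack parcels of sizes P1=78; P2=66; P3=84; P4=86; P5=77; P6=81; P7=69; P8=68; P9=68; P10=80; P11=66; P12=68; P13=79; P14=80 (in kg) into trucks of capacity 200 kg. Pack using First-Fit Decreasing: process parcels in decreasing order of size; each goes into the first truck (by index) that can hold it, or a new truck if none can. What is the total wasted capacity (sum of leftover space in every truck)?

Sorted descending: 86, 84, 81, 80, 80, 79, 78, 77, 69, 68, 68, 68, 66, 66.
truck 1: place 86 kg, 114 kg left
truck 1: place 84 kg, 30 kg left
truck 2: place 81 kg, 119 kg left
truck 2: place 80 kg, 39 kg left
truck 3: place 80 kg, 120 kg left
truck 3: place 79 kg, 41 kg left
truck 4: place 78 kg, 122 kg left
truck 4: place 77 kg, 45 kg left
truck 5: place 69 kg, 131 kg left
truck 5: place 68 kg, 63 kg left
truck 6: place 68 kg, 132 kg left
truck 6: place 68 kg, 64 kg left
truck 7: place 66 kg, 134 kg left
truck 7: place 66 kg, 68 kg left
7 trucks × 200 kg = 1400 kg; used 1050 kg; unused 350 kg.

350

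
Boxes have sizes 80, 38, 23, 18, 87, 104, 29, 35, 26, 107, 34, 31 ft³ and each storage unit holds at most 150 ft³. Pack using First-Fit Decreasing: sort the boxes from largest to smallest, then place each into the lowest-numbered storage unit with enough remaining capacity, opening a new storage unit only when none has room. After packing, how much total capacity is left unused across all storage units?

138

Sorted descending: 107, 104, 87, 80, 38, 35, 34, 31, 29, 26, 23, 18.
storage unit 1: place 107 ft³, 43 ft³ left
storage unit 2: place 104 ft³, 46 ft³ left
storage unit 3: place 87 ft³, 63 ft³ left
storage unit 4: place 80 ft³, 70 ft³ left
storage unit 1: place 38 ft³, 5 ft³ left
storage unit 2: place 35 ft³, 11 ft³ left
storage unit 3: place 34 ft³, 29 ft³ left
storage unit 4: place 31 ft³, 39 ft³ left
storage unit 3: place 29 ft³, 0 ft³ left
storage unit 4: place 26 ft³, 13 ft³ left
storage unit 5: place 23 ft³, 127 ft³ left
storage unit 5: place 18 ft³, 109 ft³ left
5 storage units × 150 ft³ = 750 ft³; used 612 ft³; unused 138 ft³.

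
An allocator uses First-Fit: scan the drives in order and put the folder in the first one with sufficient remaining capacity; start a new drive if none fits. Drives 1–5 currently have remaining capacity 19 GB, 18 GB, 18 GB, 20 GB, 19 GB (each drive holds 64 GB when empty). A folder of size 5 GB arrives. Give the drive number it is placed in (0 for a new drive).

1

Drives with room: drive 1 (19 GB), drive 2 (18 GB), drive 3 (18 GB), drive 4 (20 GB), drive 5 (19 GB).
The first with room is drive 1.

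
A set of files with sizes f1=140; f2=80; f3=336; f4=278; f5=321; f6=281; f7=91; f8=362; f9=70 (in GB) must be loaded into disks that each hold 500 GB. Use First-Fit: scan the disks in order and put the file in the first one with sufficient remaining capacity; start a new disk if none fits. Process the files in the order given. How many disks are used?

5

Put f1 (140 GB) in disk 1; 360 GB remain.
Put f2 (80 GB) in disk 1; 280 GB remain.
Put f3 (336 GB) in disk 2; 164 GB remain.
Put f4 (278 GB) in disk 1; 2 GB remain.
Put f5 (321 GB) in disk 3; 179 GB remain.
Put f6 (281 GB) in disk 4; 219 GB remain.
Put f7 (91 GB) in disk 2; 73 GB remain.
Put f8 (362 GB) in disk 5; 138 GB remain.
Put f9 (70 GB) in disk 2; 3 GB remain.
Final disks: [140,80,278] [336,91,70] [321] [281] [362].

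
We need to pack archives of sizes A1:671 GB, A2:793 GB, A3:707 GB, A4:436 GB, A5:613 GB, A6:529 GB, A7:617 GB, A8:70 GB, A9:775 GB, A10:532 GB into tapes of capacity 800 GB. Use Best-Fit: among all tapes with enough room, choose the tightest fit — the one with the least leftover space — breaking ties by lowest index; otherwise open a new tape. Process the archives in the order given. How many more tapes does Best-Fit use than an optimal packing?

Best-Fit: [671] [793] [707,70] [436] [613] [529] [617] [775] [532] → 9 tapes.
9 archives exceed 400 GB (half the capacity), and no two of those can share a tape, so at least 9 tapes are needed.
So 9 is already optimal.

0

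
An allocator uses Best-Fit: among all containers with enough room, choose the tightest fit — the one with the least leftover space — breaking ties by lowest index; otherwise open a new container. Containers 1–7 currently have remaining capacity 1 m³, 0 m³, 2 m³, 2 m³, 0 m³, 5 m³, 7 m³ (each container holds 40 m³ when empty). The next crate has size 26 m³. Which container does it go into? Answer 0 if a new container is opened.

0

No container has ≥ 26 m³ free, so a new container is opened.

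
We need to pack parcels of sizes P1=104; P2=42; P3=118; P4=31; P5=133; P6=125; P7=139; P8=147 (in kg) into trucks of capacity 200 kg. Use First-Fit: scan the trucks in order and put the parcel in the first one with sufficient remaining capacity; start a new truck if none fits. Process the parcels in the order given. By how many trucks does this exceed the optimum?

0

First-Fit: [104,42,31] [118] [133] [125] [139] [147] → 6 trucks.
6 parcels exceed 100 kg (half the capacity), and no two of those can share a truck, so at least 6 trucks are needed.
So 6 is already optimal.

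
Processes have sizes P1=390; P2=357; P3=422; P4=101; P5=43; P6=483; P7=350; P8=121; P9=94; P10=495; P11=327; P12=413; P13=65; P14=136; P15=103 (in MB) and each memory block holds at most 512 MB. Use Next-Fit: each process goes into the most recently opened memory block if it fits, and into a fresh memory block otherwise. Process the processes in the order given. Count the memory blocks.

P1 (390 MB) → memory block 1 (remaining 122 MB)
P2 (357 MB) → memory block 2 (remaining 155 MB)
P3 (422 MB) → memory block 3 (remaining 90 MB)
P4 (101 MB) → memory block 4 (remaining 411 MB)
P5 (43 MB) → memory block 4 (remaining 368 MB)
P6 (483 MB) → memory block 5 (remaining 29 MB)
P7 (350 MB) → memory block 6 (remaining 162 MB)
P8 (121 MB) → memory block 6 (remaining 41 MB)
P9 (94 MB) → memory block 7 (remaining 418 MB)
P10 (495 MB) → memory block 8 (remaining 17 MB)
P11 (327 MB) → memory block 9 (remaining 185 MB)
P12 (413 MB) → memory block 10 (remaining 99 MB)
P13 (65 MB) → memory block 10 (remaining 34 MB)
P14 (136 MB) → memory block 11 (remaining 376 MB)
P15 (103 MB) → memory block 11 (remaining 273 MB)

11 memory blocks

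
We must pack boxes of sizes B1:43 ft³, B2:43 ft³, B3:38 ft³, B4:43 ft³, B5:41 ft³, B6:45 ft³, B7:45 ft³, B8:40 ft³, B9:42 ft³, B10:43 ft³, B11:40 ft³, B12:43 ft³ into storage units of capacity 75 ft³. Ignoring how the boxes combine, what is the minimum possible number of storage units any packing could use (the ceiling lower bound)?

7

Total size = 43 + 43 + 38 + 43 + 41 + 45 + 45 + 40 + 42 + 43 + 40 + 43 = 506 ft³.
⌈506 / 75⌉ = 7.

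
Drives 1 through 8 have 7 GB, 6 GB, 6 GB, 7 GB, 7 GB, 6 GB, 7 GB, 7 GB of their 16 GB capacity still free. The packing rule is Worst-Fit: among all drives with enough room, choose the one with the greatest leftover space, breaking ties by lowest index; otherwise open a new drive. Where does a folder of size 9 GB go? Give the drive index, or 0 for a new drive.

No drive has ≥ 9 GB free, so a new drive is opened.

0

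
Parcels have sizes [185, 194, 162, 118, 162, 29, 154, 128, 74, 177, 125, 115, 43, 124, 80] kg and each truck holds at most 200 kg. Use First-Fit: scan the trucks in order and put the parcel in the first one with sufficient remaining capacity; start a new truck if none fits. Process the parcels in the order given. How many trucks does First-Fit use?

11

185 kg → truck 1 (remaining 15 kg)
194 kg → truck 2 (remaining 6 kg)
162 kg → truck 3 (remaining 38 kg)
118 kg → truck 4 (remaining 82 kg)
162 kg → truck 5 (remaining 38 kg)
29 kg → truck 3 (remaining 9 kg)
154 kg → truck 6 (remaining 46 kg)
128 kg → truck 7 (remaining 72 kg)
74 kg → truck 4 (remaining 8 kg)
177 kg → truck 8 (remaining 23 kg)
125 kg → truck 9 (remaining 75 kg)
115 kg → truck 10 (remaining 85 kg)
43 kg → truck 6 (remaining 3 kg)
124 kg → truck 11 (remaining 76 kg)
80 kg → truck 10 (remaining 5 kg)
Final trucks: [185] [194] [162,29] [118,74] [162] [154,43] [128] [177] [125] [115,80] [124].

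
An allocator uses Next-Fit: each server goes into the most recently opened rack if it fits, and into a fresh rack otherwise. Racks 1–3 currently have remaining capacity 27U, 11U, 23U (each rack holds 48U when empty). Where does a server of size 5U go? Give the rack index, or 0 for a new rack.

Next-Fit only looks at rack 3, which has 23U free.
5U fits there.

3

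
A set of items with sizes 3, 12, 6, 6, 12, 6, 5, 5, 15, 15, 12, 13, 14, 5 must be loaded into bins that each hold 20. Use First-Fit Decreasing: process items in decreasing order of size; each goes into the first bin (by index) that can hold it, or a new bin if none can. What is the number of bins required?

7

Sorted descending: 15, 15, 14, 13, 12, 12, 12, 6, 6, 6, 5, 5, 5, 3.
bin 1: place 15, 5 left
bin 2: place 15, 5 left
bin 3: place 14, 6 left
bin 4: place 13, 7 left
bin 5: place 12, 8 left
bin 6: place 12, 8 left
bin 7: place 12, 8 left
bin 3: place 6, 0 left
bin 4: place 6, 1 left
bin 5: place 6, 2 left
bin 1: place 5, 0 left
bin 2: place 5, 0 left
bin 6: place 5, 3 left
bin 6: place 3, 0 left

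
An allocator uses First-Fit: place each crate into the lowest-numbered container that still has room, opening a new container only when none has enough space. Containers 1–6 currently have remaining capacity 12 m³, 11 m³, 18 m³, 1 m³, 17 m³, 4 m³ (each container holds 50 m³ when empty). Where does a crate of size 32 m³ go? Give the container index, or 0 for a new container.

0

No container has ≥ 32 m³ free, so a new container is opened.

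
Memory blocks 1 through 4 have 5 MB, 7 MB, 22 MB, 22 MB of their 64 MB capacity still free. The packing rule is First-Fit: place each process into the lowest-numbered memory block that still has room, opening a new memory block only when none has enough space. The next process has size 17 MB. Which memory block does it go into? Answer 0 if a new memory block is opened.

Memory blocks with room: memory block 3 (22 MB), memory block 4 (22 MB).
The first with room is memory block 3.

3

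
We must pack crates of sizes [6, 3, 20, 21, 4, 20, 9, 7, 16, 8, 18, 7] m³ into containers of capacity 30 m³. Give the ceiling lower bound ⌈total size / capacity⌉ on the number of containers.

5 containers

Total size = 6 + 3 + 20 + 21 + 4 + 20 + 9 + 7 + 16 + 8 + 18 + 7 = 139 m³.
⌈139 / 30⌉ = 5.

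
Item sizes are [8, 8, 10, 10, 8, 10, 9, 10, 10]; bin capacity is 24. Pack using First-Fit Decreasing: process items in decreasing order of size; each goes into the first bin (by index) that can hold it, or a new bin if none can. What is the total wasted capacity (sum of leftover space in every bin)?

13

Sorted descending: 10, 10, 10, 10, 10, 9, 8, 8, 8.
10 → bin 1 (remaining 14)
10 → bin 1 (remaining 4)
10 → bin 2 (remaining 14)
10 → bin 2 (remaining 4)
10 → bin 3 (remaining 14)
9 → bin 3 (remaining 5)
8 → bin 4 (remaining 16)
8 → bin 4 (remaining 8)
8 → bin 4 (remaining 0)
4 bins × 24 = 96; used 83; unused 13.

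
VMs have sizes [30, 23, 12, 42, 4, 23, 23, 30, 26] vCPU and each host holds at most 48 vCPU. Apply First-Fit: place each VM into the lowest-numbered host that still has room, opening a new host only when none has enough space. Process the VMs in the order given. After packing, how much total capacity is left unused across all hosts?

Put 30 vCPU in host 1; 18 vCPU remain.
Put 23 vCPU in host 2; 25 vCPU remain.
Put 12 vCPU in host 1; 6 vCPU remain.
Put 42 vCPU in host 3; 6 vCPU remain.
Put 4 vCPU in host 1; 2 vCPU remain.
Put 23 vCPU in host 2; 2 vCPU remain.
Put 23 vCPU in host 4; 25 vCPU remain.
Put 30 vCPU in host 5; 18 vCPU remain.
Put 26 vCPU in host 6; 22 vCPU remain.
6 hosts × 48 vCPU = 288 vCPU; used 213 vCPU; unused 75 vCPU.

75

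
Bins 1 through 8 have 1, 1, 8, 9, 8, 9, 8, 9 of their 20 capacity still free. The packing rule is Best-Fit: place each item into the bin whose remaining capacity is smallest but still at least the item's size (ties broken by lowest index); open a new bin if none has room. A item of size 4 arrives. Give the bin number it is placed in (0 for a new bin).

Bins with room: bin 3 (8), bin 4 (9), bin 5 (8), bin 6 (9), bin 7 (8), bin 8 (9).
Tightest fit is bin 3 with 8 free.

3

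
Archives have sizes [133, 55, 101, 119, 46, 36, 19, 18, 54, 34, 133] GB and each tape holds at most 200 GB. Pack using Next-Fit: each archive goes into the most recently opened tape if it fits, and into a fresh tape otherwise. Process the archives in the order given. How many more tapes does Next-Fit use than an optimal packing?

Next-Fit: [133,55] [101] [119,46] [36,19,18,54,34] [133] → 5 tapes.
Total size 748 GB; any packing needs at least ⌈748/200⌉ = 4 tapes.
An optimal packing achieves that bound: [133,55] [133,54] [119,46,34] [101,36,19,18] → 4 tapes.
Excess: 5 − 4 = 1.

1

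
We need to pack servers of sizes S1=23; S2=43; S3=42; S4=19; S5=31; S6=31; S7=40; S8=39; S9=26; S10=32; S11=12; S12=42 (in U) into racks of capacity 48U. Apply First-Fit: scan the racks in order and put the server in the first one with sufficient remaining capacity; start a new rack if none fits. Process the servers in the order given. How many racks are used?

10

Put S1 (23U) in rack 1; 25U remain.
Put S2 (43U) in rack 2; 5U remain.
Put S3 (42U) in rack 3; 6U remain.
Put S4 (19U) in rack 1; 6U remain.
Put S5 (31U) in rack 4; 17U remain.
Put S6 (31U) in rack 5; 17U remain.
Put S7 (40U) in rack 6; 8U remain.
Put S8 (39U) in rack 7; 9U remain.
Put S9 (26U) in rack 8; 22U remain.
Put S10 (32U) in rack 9; 16U remain.
Put S11 (12U) in rack 4; 5U remain.
Put S12 (42U) in rack 10; 6U remain.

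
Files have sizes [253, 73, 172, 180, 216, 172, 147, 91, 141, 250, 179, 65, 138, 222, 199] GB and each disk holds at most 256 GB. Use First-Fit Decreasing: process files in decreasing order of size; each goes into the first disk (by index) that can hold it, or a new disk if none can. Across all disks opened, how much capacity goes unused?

Sorted descending: 253, 250, 222, 216, 199, 180, 179, 172, 172, 147, 141, 138, 91, 73, 65.
disk 1: place 253 GB, 3 GB left
disk 2: place 250 GB, 6 GB left
disk 3: place 222 GB, 34 GB left
disk 4: place 216 GB, 40 GB left
disk 5: place 199 GB, 57 GB left
disk 6: place 180 GB, 76 GB left
disk 7: place 179 GB, 77 GB left
disk 8: place 172 GB, 84 GB left
disk 9: place 172 GB, 84 GB left
disk 10: place 147 GB, 109 GB left
disk 11: place 141 GB, 115 GB left
disk 12: place 138 GB, 118 GB left
disk 10: place 91 GB, 18 GB left
disk 6: place 73 GB, 3 GB left
disk 7: place 65 GB, 12 GB left
12 disks × 256 GB = 3072 GB; used 2498 GB; unused 574 GB.

574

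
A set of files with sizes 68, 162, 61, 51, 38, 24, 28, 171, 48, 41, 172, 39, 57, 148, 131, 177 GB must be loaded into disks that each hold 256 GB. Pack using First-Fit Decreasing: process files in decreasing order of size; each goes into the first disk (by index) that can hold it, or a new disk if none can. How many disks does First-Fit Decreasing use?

Sorted descending: 177, 172, 171, 162, 148, 131, 68, 61, 57, 51, 48, 41, 39, 38, 28, 24.
177 GB → disk 1 (remaining 79 GB)
172 GB → disk 2 (remaining 84 GB)
171 GB → disk 3 (remaining 85 GB)
162 GB → disk 4 (remaining 94 GB)
148 GB → disk 5 (remaining 108 GB)
131 GB → disk 6 (remaining 125 GB)
68 GB → disk 1 (remaining 11 GB)
61 GB → disk 2 (remaining 23 GB)
57 GB → disk 3 (remaining 28 GB)
51 GB → disk 4 (remaining 43 GB)
48 GB → disk 5 (remaining 60 GB)
41 GB → disk 4 (remaining 2 GB)
39 GB → disk 5 (remaining 21 GB)
38 GB → disk 6 (remaining 87 GB)
28 GB → disk 3 (remaining 0 GB)
24 GB → disk 6 (remaining 63 GB)
Final disks: [177,68] [172,61] [171,57,28] [162,51,41] [148,48,39] [131,38,24].

6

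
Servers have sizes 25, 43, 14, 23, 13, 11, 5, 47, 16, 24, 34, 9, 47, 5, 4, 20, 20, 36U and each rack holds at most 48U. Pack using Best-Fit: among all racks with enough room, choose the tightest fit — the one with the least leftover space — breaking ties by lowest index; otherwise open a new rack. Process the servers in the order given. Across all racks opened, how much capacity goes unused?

36

25U → rack 1 (remaining 23U)
43U → rack 2 (remaining 5U)
14U → rack 1 (remaining 9U)
23U → rack 3 (remaining 25U)
13U → rack 3 (remaining 12U)
11U → rack 3 (remaining 1U)
5U → rack 2 (remaining 0U)
47U → rack 4 (remaining 1U)
16U → rack 5 (remaining 32U)
24U → rack 5 (remaining 8U)
34U → rack 6 (remaining 14U)
9U → rack 1 (remaining 0U)
47U → rack 7 (remaining 1U)
5U → rack 5 (remaining 3U)
4U → rack 6 (remaining 10U)
20U → rack 8 (remaining 28U)
20U → rack 8 (remaining 8U)
36U → rack 9 (remaining 12U)
9 racks × 48U = 432U; used 396U; unused 36U.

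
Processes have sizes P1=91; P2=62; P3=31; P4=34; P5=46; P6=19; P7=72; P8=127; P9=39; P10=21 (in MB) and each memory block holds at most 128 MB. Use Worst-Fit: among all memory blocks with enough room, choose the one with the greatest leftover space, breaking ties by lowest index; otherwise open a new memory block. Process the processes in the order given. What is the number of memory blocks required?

5

P1 (91 MB) → memory block 1 (remaining 37 MB)
P2 (62 MB) → memory block 2 (remaining 66 MB)
P3 (31 MB) → memory block 2 (remaining 35 MB)
P4 (34 MB) → memory block 1 (remaining 3 MB)
P5 (46 MB) → memory block 3 (remaining 82 MB)
P6 (19 MB) → memory block 3 (remaining 63 MB)
P7 (72 MB) → memory block 4 (remaining 56 MB)
P8 (127 MB) → memory block 5 (remaining 1 MB)
P9 (39 MB) → memory block 3 (remaining 24 MB)
P10 (21 MB) → memory block 4 (remaining 35 MB)
Final memory blocks: [91,34] [62,31] [46,19,39] [72,21] [127].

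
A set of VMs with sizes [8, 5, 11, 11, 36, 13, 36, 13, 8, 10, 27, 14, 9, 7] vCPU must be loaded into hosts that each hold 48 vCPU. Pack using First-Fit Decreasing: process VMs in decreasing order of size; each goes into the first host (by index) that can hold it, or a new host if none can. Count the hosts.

5 hosts

Sorted descending: 36, 36, 27, 14, 13, 13, 11, 11, 10, 9, 8, 8, 7, 5.
host 1: place 36 vCPU, 12 vCPU left
host 2: place 36 vCPU, 12 vCPU left
host 3: place 27 vCPU, 21 vCPU left
host 3: place 14 vCPU, 7 vCPU left
host 4: place 13 vCPU, 35 vCPU left
host 4: place 13 vCPU, 22 vCPU left
host 1: place 11 vCPU, 1 vCPU left
host 2: place 11 vCPU, 1 vCPU left
host 4: place 10 vCPU, 12 vCPU left
host 4: place 9 vCPU, 3 vCPU left
host 5: place 8 vCPU, 40 vCPU left
host 5: place 8 vCPU, 32 vCPU left
host 3: place 7 vCPU, 0 vCPU left
host 5: place 5 vCPU, 27 vCPU left
Final hosts: [36,11] [36,11] [27,14,7] [13,13,10,9] [8,8,5].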